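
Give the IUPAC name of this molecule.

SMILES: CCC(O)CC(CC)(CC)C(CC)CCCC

5,5,6-triethyldecan-3-ol

The longest chain bearing the –OH group is 10 carbons long (decane).
The principal characteristic group is an alcohol (–OH), named with the suffix -ol.
The numbering direction is chosen so that numbering from this end puts the hydroxyl group at C-3 rather than C-8.
This places the hydroxyl at C-3; ethyl groups at C-5 (×2) and C-6.
Assembling the pieces gives 5,5,6-triethyldecan-3-ol.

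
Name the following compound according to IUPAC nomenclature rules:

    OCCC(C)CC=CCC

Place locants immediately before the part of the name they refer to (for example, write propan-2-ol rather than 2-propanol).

The longest carbon chain that includes the –OH group and the multiple bond has 8 carbons, so the parent hydride is octane.
An alcohol (–OH) is the principal characteristic group, giving the suffix -ol.
A C=C double bond in the chain gives the infix -ene-.
Number the chain so that numbering from this end puts the hydroxyl group at C-1 rather than C-8.
With this numbering: the hydroxyl at C-1; the double bond between C-5 and C-6; a methyl group at C-3.
Assembling the pieces gives 3-methyloct-5-en-1-ol.

3-methyloct-5-en-1-ol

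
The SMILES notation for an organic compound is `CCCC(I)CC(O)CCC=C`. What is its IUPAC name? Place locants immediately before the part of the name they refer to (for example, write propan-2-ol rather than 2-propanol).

Counting along the main chain through the –OH group and the multiple bond gives 10 carbons: the parent is decane.
The highest-priority functional group is an alcohol (–OH), so the name ends in -ol.
There is one C=C double bond, indicated by the ending -ene.
Number the chain so that numbering from this end puts the hydroxyl group at C-5 rather than C-6.
That gives the hydroxyl at C-5; the double bond between C-1 and C-2; an iodo group at C-7.
Assembling the pieces gives 7-iododec-1-en-5-ol.

7-iododec-1-en-5-ol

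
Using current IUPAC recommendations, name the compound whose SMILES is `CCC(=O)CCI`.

Counting along the main chain through the carbonyl gives 5 carbons: the parent is pentane.
The principal characteristic group is a ketone (C=O on an internal carbon), named with the suffix -one.
Choose the numbering such that the substituent locant set {1} is lower than {5} at the first point of difference.
That gives the carbonyl at C-3; an iodo group at C-1.
The name is 1-iodopentan-3-one.

1-iodopentan-3-one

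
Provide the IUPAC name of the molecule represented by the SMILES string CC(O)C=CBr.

4-bromobut-3-en-2-ol

Counting along the main chain through the –OH group and the multiple bond gives 4 carbons: the parent is butane.
An alcohol (–OH) is the principal characteristic group, giving the suffix -ol.
The chain contains a C=C double bond, so the unsaturation ending is -ene.
Number the chain so that numbering from this end puts the hydroxyl group at C-2 rather than C-3.
That gives the hydroxyl at C-2; the double bond between C-3 and C-4; a bromo group at C-4.
The name is 4-bromobut-3-en-2-ol.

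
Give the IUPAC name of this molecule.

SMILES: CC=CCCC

hex-2-ene

The longest chain bearing the multiple bond is 6 carbons long (hexane).
There is one C=C double bond, indicated by the ending -ene.
Number the chain so that numbering from this end puts the double bond at C-2 rather than C-4.
That gives the double bond between C-2 and C-3.
Assembling the pieces gives hex-2-ene.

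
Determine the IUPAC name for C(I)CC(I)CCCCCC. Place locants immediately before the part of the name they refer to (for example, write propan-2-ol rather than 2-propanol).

The parent chain contains 9 carbons (nonane).
The numbering direction is chosen so that the substituent locant set {1,3} is lower than {7,9} at the first point of difference.
This places iodo groups at C-1 and C-3.
Assembling the pieces gives 1,3-diiodononane.

1,3-diiodononane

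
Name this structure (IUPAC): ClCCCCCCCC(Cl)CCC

The longest continuous carbon chain has 11 atoms, so the parent hydride is undecane.
The numbering direction is chosen so that the substituent locant set {1,8} is lower than {4,11} at the first point of difference.
This places chloro groups at C-1 and C-8.
The name is 1,8-dichloroundecane.

1,8-dichloroundecane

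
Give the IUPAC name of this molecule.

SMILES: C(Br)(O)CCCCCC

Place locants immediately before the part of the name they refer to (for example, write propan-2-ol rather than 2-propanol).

The longest chain bearing the –OH group is 7 carbons long (heptane).
The principal characteristic group is an alcohol (–OH), named with the suffix -ol.
Choose the numbering such that numbering from this end puts the hydroxyl group at C-1 rather than C-7.
That gives the hydroxyl at C-1; a bromo group at C-1.
Assembling the pieces gives 1-bromoheptan-1-ol.

1-bromoheptan-1-ol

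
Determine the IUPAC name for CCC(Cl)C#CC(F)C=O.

The longest chain bearing the –CHO group and the multiple bond is 7 carbons long (heptane).
The principal characteristic group is an aldehyde (terminal –CHO), named with the suffix -al.
The chain contains a C≡C triple bond, so the unsaturation ending is -yne.
Number the chain so that the aldehyde carbon is C-1 by definition.
This places the triple bond between C-3 and C-4; a chloro group at C-5; a fluoro group at C-2.
Prefixes are listed alphabetically: chloro, fluoro.
The name is 5-chloro-2-fluorohept-3-ynal.

5-chloro-2-fluorohept-3-ynal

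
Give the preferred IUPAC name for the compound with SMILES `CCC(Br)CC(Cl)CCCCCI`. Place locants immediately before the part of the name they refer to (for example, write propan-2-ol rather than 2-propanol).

The parent chain contains 10 carbons (decane).
Number the chain so that the substituent locant set {1,6,8} is lower than {3,5,10} at the first point of difference.
This places a bromo group at C-8; a chloro group at C-6; an iodo group at C-1.
Substituent prefixes are cited in alphabetical order (multiplying prefixes like di-/tri- are ignored for ordering).
Putting it together: 8-bromo-6-chloro-1-iododecane.

8-bromo-6-chloro-1-iododecane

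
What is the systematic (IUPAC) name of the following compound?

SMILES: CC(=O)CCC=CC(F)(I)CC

7-fluoro-7-iodonon-5-en-2-one

The longest chain bearing the carbonyl and the multiple bond is 9 carbons long (nonane).
A ketone (C=O on an internal carbon) is the principal characteristic group, giving the suffix -one.
The chain contains a C=C double bond, so the unsaturation ending is -ene.
Choose the numbering such that numbering from this end puts the carbonyl group at C-2 rather than C-8.
This places the carbonyl at C-2; the double bond between C-5 and C-6; a fluoro group at C-7; an iodo group at C-7.
Prefixes are listed alphabetically: fluoro, iodo.
Assembling the pieces gives 7-fluoro-7-iodonon-5-en-2-one.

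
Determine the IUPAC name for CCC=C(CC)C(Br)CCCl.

The longest carbon chain that includes the multiple bond has 7 carbons, so the parent hydride is heptane.
A C=C double bond in the chain gives the infix -ene-.
Number the chain so that numbering from this end puts the double bond at C-3 rather than C-4.
That gives the double bond between C-3 and C-4; a bromo group at C-5; a chloro group at C-7; an ethyl group at C-4.
Prefixes are listed alphabetically: bromo, chloro, ethyl.
Assembling the pieces gives 5-bromo-7-chloro-4-ethylhept-3-ene.

5-bromo-7-chloro-4-ethylhept-3-ene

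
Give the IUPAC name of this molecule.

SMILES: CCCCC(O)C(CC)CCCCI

Counting along the main chain through the –OH group gives 10 carbons: the parent is decane.
The highest-priority functional group is an alcohol (–OH), so the name ends in -ol.
Choose the numbering such that numbering from this end puts the hydroxyl group at C-5 rather than C-6.
This places the hydroxyl at C-5; an ethyl group at C-6; an iodo group at C-10.
Prefixes are listed alphabetically: ethyl, iodo.
The name is 6-ethyl-10-iododecan-5-ol.

6-ethyl-10-iododecan-5-ol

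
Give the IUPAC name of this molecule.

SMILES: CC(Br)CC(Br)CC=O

Counting along the main chain through the –CHO group gives 6 carbons: the parent is hexane.
The highest-priority functional group is an aldehyde (terminal –CHO), so the name ends in -al.
The numbering direction is chosen so that the aldehyde carbon is C-1 by definition.
That gives bromo groups at C-3 and C-5.
Putting it together: 3,5-dibromohexanal.

3,5-dibromohexanal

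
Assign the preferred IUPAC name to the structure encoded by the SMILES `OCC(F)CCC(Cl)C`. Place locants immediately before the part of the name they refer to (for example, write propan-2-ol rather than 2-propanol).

Counting along the main chain through the –OH group gives 6 carbons: the parent is hexane.
The principal characteristic group is an alcohol (–OH), named with the suffix -ol.
Number the chain so that numbering from this end puts the hydroxyl group at C-1 rather than C-6.
With this numbering: the hydroxyl at C-1; a chloro group at C-5; a fluoro group at C-2.
Prefixes are listed alphabetically: chloro, fluoro.
Assembling the pieces gives 5-chloro-2-fluorohexan-1-ol.

5-chloro-2-fluorohexan-1-ol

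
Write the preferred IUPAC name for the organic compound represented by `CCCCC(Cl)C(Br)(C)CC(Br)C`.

2,4-dibromo-5-chloro-4-methylnonane

The parent chain contains 9 carbons (nonane).
Choose the numbering such that the substituent locant set {2,4,4,5} is lower than {5,6,6,8} at the first point of difference.
With this numbering: bromo groups at C-2 and C-4; a chloro group at C-5; a methyl group at C-4.
Substituent prefixes are cited in alphabetical order (multiplying prefixes like di-/tri- are ignored for ordering).
Assembling the pieces gives 2,4-dibromo-5-chloro-4-methylnonane.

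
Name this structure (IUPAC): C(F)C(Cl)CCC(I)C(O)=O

The longest chain bearing the –COOH group is 6 carbons long (hexane).
A carboxylic acid (terminal –COOH) is the principal characteristic group, giving the suffix -oic acid.
Choose the numbering such that the carboxylic acid carbon is C-1 by definition.
That gives a chloro group at C-5; a fluoro group at C-6; an iodo group at C-2.
The substituents are ordered alphabetically, ignoring any di-/tri- multipliers.
The name is 5-chloro-6-fluoro-2-iodohexanoic acid.

5-chloro-6-fluoro-2-iodohexanoic acid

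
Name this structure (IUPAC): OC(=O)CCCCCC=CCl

Counting along the main chain through the –COOH group and the multiple bond gives 8 carbons: the parent is octane.
The highest-priority functional group is a carboxylic acid (terminal –COOH), so the name ends in -oic acid.
The chain contains a C=C double bond, so the unsaturation ending is -ene.
Number the chain so that the carboxylic acid carbon is C-1 by definition.
That gives the double bond between C-7 and C-8; a chloro group at C-8.
Assembling the pieces gives 8-chlorooct-7-enoic acid.

8-chlorooct-7-enoic acid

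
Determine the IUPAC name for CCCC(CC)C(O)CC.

4-ethylheptan-3-ol

Counting along the main chain through the –OH group gives 7 carbons: the parent is heptane.
An alcohol (–OH) is the principal characteristic group, giving the suffix -ol.
Number the chain so that numbering from this end puts the hydroxyl group at C-3 rather than C-5.
With this numbering: the hydroxyl at C-3; an ethyl group at C-4.
Assembling the pieces gives 4-ethylheptan-3-ol.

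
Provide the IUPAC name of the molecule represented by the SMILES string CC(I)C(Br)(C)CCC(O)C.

5-bromo-6-iodo-5-methylheptan-2-ol

Counting along the main chain through the –OH group gives 7 carbons: the parent is heptane.
The principal characteristic group is an alcohol (–OH), named with the suffix -ol.
The numbering direction is chosen so that numbering from this end puts the hydroxyl group at C-2 rather than C-6.
With this numbering: the hydroxyl at C-2; a bromo group at C-5; an iodo group at C-6; a methyl group at C-5.
Substituent prefixes are cited in alphabetical order (multiplying prefixes like di-/tri- are ignored for ordering).
Assembling the pieces gives 5-bromo-6-iodo-5-methylheptan-2-ol.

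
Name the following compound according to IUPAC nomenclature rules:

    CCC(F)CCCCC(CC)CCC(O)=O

Counting along the main chain through the –COOH group gives 11 carbons: the parent is undecane.
The highest-priority functional group is a carboxylic acid (terminal –COOH), so the name ends in -oic acid.
The numbering direction is chosen so that the carboxylic acid carbon is C-1 by definition.
With this numbering: an ethyl group at C-4; a fluoro group at C-9.
Substituent prefixes are cited in alphabetical order (multiplying prefixes like di-/tri- are ignored for ordering).
Putting it together: 4-ethyl-9-fluoroundecanoic acid.

4-ethyl-9-fluoroundecanoic acid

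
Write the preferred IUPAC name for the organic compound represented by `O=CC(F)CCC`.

2-fluoropentanal

Counting along the main chain through the –CHO group gives 5 carbons: the parent is pentane.
The highest-priority functional group is an aldehyde (terminal –CHO), so the name ends in -al.
Choose the numbering such that the aldehyde carbon is C-1 by definition.
This places a fluoro group at C-2.
Assembling the pieces gives 2-fluoropentanal.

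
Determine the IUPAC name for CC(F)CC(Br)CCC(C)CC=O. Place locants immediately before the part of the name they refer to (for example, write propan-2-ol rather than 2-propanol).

The longest carbon chain that includes the –CHO group has 9 carbons, so the parent hydride is nonane.
The highest-priority functional group is an aldehyde (terminal –CHO), so the name ends in -al.
The numbering direction is chosen so that the aldehyde carbon is C-1 by definition.
With this numbering: a bromo group at C-6; a fluoro group at C-8; a methyl group at C-3.
Substituent prefixes are cited in alphabetical order (multiplying prefixes like di-/tri- are ignored for ordering).
Putting it together: 6-bromo-8-fluoro-3-methylnonanal.

6-bromo-8-fluoro-3-methylnonanal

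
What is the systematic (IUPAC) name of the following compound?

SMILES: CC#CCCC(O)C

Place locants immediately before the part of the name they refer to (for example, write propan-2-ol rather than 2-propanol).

hept-5-yn-2-ol

Counting along the main chain through the –OH group and the multiple bond gives 7 carbons: the parent is heptane.
The highest-priority functional group is an alcohol (–OH), so the name ends in -ol.
A C≡C triple bond in the chain gives the infix -yne-.
Choose the numbering such that numbering from this end puts the hydroxyl group at C-2 rather than C-6.
With this numbering: the hydroxyl at C-2; the triple bond between C-5 and C-6.
The name is hept-5-yn-2-ol.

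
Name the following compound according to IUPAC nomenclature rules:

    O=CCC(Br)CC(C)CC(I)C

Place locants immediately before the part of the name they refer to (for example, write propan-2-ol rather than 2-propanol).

The longest chain bearing the –CHO group is 8 carbons long (octane).
An aldehyde (terminal –CHO) is the principal characteristic group, giving the suffix -al.
Number the chain so that the aldehyde carbon is C-1 by definition.
This places a bromo group at C-3; an iodo group at C-7; a methyl group at C-5.
Substituent prefixes are cited in alphabetical order (multiplying prefixes like di-/tri- are ignored for ordering).
Assembling the pieces gives 3-bromo-7-iodo-5-methyloctanal.

3-bromo-7-iodo-5-methyloctanal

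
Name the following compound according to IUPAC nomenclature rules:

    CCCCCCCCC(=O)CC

undecan-3-one

The longest chain bearing the carbonyl is 11 carbons long (undecane).
The principal characteristic group is a ketone (C=O on an internal carbon), named with the suffix -one.
Choose the numbering such that numbering from this end puts the carbonyl group at C-3 rather than C-9.
That gives the carbonyl at C-3.
The name is undecan-3-one.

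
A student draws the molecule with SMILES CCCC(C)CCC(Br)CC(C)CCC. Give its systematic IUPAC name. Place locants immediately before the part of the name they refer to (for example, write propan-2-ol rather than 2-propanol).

The longest continuous carbon chain has 12 atoms, so the parent hydride is dodecane.
The numbering direction is chosen so that the substituent locant set {4,6,9} is lower than {4,7,9} at the first point of difference.
That gives a bromo group at C-6; methyl groups at C-4 and C-9.
Prefixes are listed alphabetically: bromo, methyl.
Putting it together: 6-bromo-4,9-dimethyldodecane.

6-bromo-4,9-dimethyldodecane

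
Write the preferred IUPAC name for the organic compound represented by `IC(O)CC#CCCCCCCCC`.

1-iodododec-3-yn-1-ol

The longest carbon chain that includes the –OH group and the multiple bond has 12 carbons, so the parent hydride is dodecane.
The highest-priority functional group is an alcohol (–OH), so the name ends in -ol.
There is one C≡C triple bond, indicated by the ending -yne.
Number the chain so that numbering from this end puts the hydroxyl group at C-1 rather than C-12.
That gives the hydroxyl at C-1; the triple bond between C-3 and C-4; an iodo group at C-1.
The name is 1-iodododec-3-yn-1-ol.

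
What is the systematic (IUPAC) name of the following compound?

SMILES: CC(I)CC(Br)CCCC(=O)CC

Counting along the main chain through the carbonyl gives 10 carbons: the parent is decane.
The principal characteristic group is a ketone (C=O on an internal carbon), named with the suffix -one.
Choose the numbering such that numbering from this end puts the carbonyl group at C-3 rather than C-8.
With this numbering: the carbonyl at C-3; a bromo group at C-7; an iodo group at C-9.
Substituent prefixes are cited in alphabetical order (multiplying prefixes like di-/tri- are ignored for ordering).
Assembling the pieces gives 7-bromo-9-iododecan-3-one.

7-bromo-9-iododecan-3-one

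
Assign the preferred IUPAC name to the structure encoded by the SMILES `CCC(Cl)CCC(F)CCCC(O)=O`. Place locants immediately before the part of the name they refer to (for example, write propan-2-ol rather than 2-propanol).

The longest chain bearing the –COOH group is 10 carbons long (decane).
A carboxylic acid (terminal –COOH) is the principal characteristic group, giving the suffix -oic acid.
Number the chain so that the carboxylic acid carbon is C-1 by definition.
That gives a chloro group at C-8; a fluoro group at C-5.
Substituent prefixes are cited in alphabetical order (multiplying prefixes like di-/tri- are ignored for ordering).
Assembling the pieces gives 8-chloro-5-fluorodecanoic acid.

8-chloro-5-fluorodecanoic acid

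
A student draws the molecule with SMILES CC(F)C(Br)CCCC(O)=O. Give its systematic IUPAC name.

5-bromo-6-fluoroheptanoic acid

The longest chain bearing the –COOH group is 7 carbons long (heptane).
A carboxylic acid (terminal –COOH) is the principal characteristic group, giving the suffix -oic acid.
The numbering direction is chosen so that the carboxylic acid carbon is C-1 by definition.
With this numbering: a bromo group at C-5; a fluoro group at C-6.
Substituent prefixes are cited in alphabetical order (multiplying prefixes like di-/tri- are ignored for ordering).
The name is 5-bromo-6-fluoroheptanoic acid.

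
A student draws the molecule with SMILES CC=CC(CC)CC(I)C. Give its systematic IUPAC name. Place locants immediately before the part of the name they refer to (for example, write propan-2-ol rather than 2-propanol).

4-ethyl-6-iodohept-2-ene

The longest carbon chain that includes the multiple bond has 7 carbons, so the parent hydride is heptane.
The chain contains a C=C double bond, so the unsaturation ending is -ene.
Number the chain so that numbering from this end puts the double bond at C-2 rather than C-5.
With this numbering: the double bond between C-2 and C-3; an ethyl group at C-4; an iodo group at C-6.
Prefixes are listed alphabetically: ethyl, iodo.
The name is 4-ethyl-6-iodohept-2-ene.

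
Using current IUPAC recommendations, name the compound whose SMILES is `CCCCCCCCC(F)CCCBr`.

1-bromo-4-fluorododecane

The parent chain contains 12 carbons (dodecane).
Choose the numbering such that the substituent locant set {1,4} is lower than {9,12} at the first point of difference.
This places a bromo group at C-1; a fluoro group at C-4.
Substituent prefixes are cited in alphabetical order (multiplying prefixes like di-/tri- are ignored for ordering).
The name is 1-bromo-4-fluorododecane.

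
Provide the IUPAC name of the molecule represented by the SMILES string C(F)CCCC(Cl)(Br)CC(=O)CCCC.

The longest chain bearing the carbonyl is 11 carbons long (undecane).
A ketone (C=O on an internal carbon) is the principal characteristic group, giving the suffix -one.
Number the chain so that numbering from this end puts the carbonyl group at C-5 rather than C-7.
That gives the carbonyl at C-5; a bromo group at C-7; a chloro group at C-7; a fluoro group at C-11.
The substituents are ordered alphabetically, ignoring any di-/tri- multipliers.
Putting it together: 7-bromo-7-chloro-11-fluoroundecan-5-one.

7-bromo-7-chloro-11-fluoroundecan-5-one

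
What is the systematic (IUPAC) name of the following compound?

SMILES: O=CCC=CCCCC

Counting along the main chain through the –CHO group and the multiple bond gives 8 carbons: the parent is octane.
The highest-priority functional group is an aldehyde (terminal –CHO), so the name ends in -al.
There is one C=C double bond, indicated by the ending -ene.
The numbering direction is chosen so that the aldehyde carbon is C-1 by definition.
This places the double bond between C-3 and C-4.
The name is oct-3-enal.

oct-3-enal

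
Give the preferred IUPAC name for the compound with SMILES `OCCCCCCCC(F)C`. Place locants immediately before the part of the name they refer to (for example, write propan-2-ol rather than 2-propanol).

The longest carbon chain that includes the –OH group has 9 carbons, so the parent hydride is nonane.
The principal characteristic group is an alcohol (–OH), named with the suffix -ol.
Number the chain so that numbering from this end puts the hydroxyl group at C-1 rather than C-9.
That gives the hydroxyl at C-1; a fluoro group at C-8.
Assembling the pieces gives 8-fluorononan-1-ol.

8-fluorononan-1-ol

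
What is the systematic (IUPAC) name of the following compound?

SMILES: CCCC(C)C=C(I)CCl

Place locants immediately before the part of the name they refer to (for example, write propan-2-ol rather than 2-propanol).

1-chloro-2-iodo-4-methylhept-2-ene

The longest carbon chain that includes the multiple bond has 7 carbons, so the parent hydride is heptane.
There is one C=C double bond, indicated by the ending -ene.
Number the chain so that numbering from this end puts the double bond at C-2 rather than C-5.
This places the double bond between C-2 and C-3; a chloro group at C-1; an iodo group at C-2; a methyl group at C-4.
Prefixes are listed alphabetically: chloro, iodo, methyl.
Putting it together: 1-chloro-2-iodo-4-methylhept-2-ene.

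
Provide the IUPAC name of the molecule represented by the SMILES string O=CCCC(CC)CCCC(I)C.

Counting along the main chain through the –CHO group gives 9 carbons: the parent is nonane.
An aldehyde (terminal –CHO) is the principal characteristic group, giving the suffix -al.
Number the chain so that the aldehyde carbon is C-1 by definition.
That gives an ethyl group at C-4; an iodo group at C-8.
Substituent prefixes are cited in alphabetical order (multiplying prefixes like di-/tri- are ignored for ordering).
Putting it together: 4-ethyl-8-iodononanal.

4-ethyl-8-iodononanal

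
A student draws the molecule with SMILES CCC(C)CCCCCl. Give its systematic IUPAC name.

1-chloro-5-methylheptane

The longest continuous carbon chain has 7 atoms, so the parent hydride is heptane.
The numbering direction is chosen so that the substituent locant set {1,5} is lower than {3,7} at the first point of difference.
With this numbering: a chloro group at C-1; a methyl group at C-5.
Substituent prefixes are cited in alphabetical order (multiplying prefixes like di-/tri- are ignored for ordering).
Putting it together: 1-chloro-5-methylheptane.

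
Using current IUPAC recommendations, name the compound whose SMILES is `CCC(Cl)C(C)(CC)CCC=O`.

The longest chain bearing the –CHO group is 7 carbons long (heptane).
The highest-priority functional group is an aldehyde (terminal –CHO), so the name ends in -al.
The numbering direction is chosen so that the aldehyde carbon is C-1 by definition.
That gives a chloro group at C-5; an ethyl group at C-4; a methyl group at C-4.
The substituents are ordered alphabetically, ignoring any di-/tri- multipliers.
Putting it together: 5-chloro-4-ethyl-4-methylheptanal.

5-chloro-4-ethyl-4-methylheptanal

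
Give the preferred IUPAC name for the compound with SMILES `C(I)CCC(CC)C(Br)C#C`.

Counting along the main chain through the multiple bond gives 7 carbons: the parent is heptane.
There is one C≡C triple bond, indicated by the ending -yne.
The numbering direction is chosen so that numbering from this end puts the triple bond at C-1 rather than C-6.
That gives the triple bond between C-1 and C-2; a bromo group at C-3; an ethyl group at C-4; an iodo group at C-7.
The substituents are ordered alphabetically, ignoring any di-/tri- multipliers.
The name is 3-bromo-4-ethyl-7-iodohept-1-yne.

3-bromo-4-ethyl-7-iodohept-1-yne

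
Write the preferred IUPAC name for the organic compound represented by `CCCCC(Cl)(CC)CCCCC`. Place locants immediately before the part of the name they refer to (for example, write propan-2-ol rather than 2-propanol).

5-chloro-5-ethyldecane

The parent chain contains 10 carbons (decane).
Choose the numbering such that the substituent locant set {5,5} is lower than {6,6} at the first point of difference.
That gives a chloro group at C-5; an ethyl group at C-5.
Prefixes are listed alphabetically: chloro, ethyl.
Assembling the pieces gives 5-chloro-5-ethyldecane.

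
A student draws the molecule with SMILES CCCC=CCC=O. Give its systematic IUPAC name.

hept-3-enal

The longest carbon chain that includes the –CHO group and the multiple bond has 7 carbons, so the parent hydride is heptane.
The highest-priority functional group is an aldehyde (terminal –CHO), so the name ends in -al.
There is one C=C double bond, indicated by the ending -ene.
Number the chain so that the aldehyde carbon is C-1 by definition.
This places the double bond between C-3 and C-4.
Assembling the pieces gives hept-3-enal.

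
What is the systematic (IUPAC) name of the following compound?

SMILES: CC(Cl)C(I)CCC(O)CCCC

9-chloro-8-iododecan-5-ol

The longest chain bearing the –OH group is 10 carbons long (decane).
The highest-priority functional group is an alcohol (–OH), so the name ends in -ol.
The numbering direction is chosen so that numbering from this end puts the hydroxyl group at C-5 rather than C-6.
That gives the hydroxyl at C-5; a chloro group at C-9; an iodo group at C-8.
Prefixes are listed alphabetically: chloro, iodo.
Putting it together: 9-chloro-8-iododecan-5-ol.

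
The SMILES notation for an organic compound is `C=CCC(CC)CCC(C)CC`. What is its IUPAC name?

Counting along the main chain through the multiple bond gives 9 carbons: the parent is nonane.
A C=C double bond in the chain gives the infix -ene-.
Number the chain so that numbering from this end puts the double bond at C-1 rather than C-8.
That gives the double bond between C-1 and C-2; an ethyl group at C-4; a methyl group at C-7.
Substituent prefixes are cited in alphabetical order (multiplying prefixes like di-/tri- are ignored for ordering).
The name is 4-ethyl-7-methylnon-1-ene.

4-ethyl-7-methylnon-1-ene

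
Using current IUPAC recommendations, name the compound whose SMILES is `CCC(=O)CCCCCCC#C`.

undec-10-yn-3-one

The longest carbon chain that includes the carbonyl and the multiple bond has 11 carbons, so the parent hydride is undecane.
A ketone (C=O on an internal carbon) is the principal characteristic group, giving the suffix -one.
There is one C≡C triple bond, indicated by the ending -yne.
The numbering direction is chosen so that numbering from this end puts the carbonyl group at C-3 rather than C-9.
With this numbering: the carbonyl at C-3; the triple bond between C-10 and C-11.
Assembling the pieces gives undec-10-yn-3-one.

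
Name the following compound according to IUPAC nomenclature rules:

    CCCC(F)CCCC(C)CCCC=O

Counting along the main chain through the –CHO group gives 12 carbons: the parent is dodecane.
The principal characteristic group is an aldehyde (terminal –CHO), named with the suffix -al.
The numbering direction is chosen so that the aldehyde carbon is C-1 by definition.
With this numbering: a fluoro group at C-9; a methyl group at C-5.
Prefixes are listed alphabetically: fluoro, methyl.
Assembling the pieces gives 9-fluoro-5-methyldodecanal.

9-fluoro-5-methyldodecanal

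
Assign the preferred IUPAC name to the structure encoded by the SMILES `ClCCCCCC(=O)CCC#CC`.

11-chloroundec-2-yn-6-one

The longest carbon chain that includes the carbonyl and the multiple bond has 11 carbons, so the parent hydride is undecane.
A ketone (C=O on an internal carbon) is the principal characteristic group, giving the suffix -one.
A C≡C triple bond in the chain gives the infix -yne-.
Number the chain so that numbering from this end puts the triple bond at C-2 rather than C-9.
That gives the carbonyl at C-6; the triple bond between C-2 and C-3; a chloro group at C-11.
The name is 11-chloroundec-2-yn-6-one.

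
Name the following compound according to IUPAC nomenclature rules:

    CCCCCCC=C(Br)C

The longest chain bearing the multiple bond is 9 carbons long (nonane).
The chain contains a C=C double bond, so the unsaturation ending is -ene.
The numbering direction is chosen so that numbering from this end puts the double bond at C-2 rather than C-7.
This places the double bond between C-2 and C-3; a bromo group at C-2.
Assembling the pieces gives 2-bromonon-2-ene.

2-bromonon-2-ene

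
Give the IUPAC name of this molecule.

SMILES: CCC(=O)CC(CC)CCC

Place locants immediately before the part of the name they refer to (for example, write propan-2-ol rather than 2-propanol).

The longest chain bearing the carbonyl is 8 carbons long (octane).
The principal characteristic group is a ketone (C=O on an internal carbon), named with the suffix -one.
The numbering direction is chosen so that numbering from this end puts the carbonyl group at C-3 rather than C-6.
With this numbering: the carbonyl at C-3; an ethyl group at C-5.
The name is 5-ethyloctan-3-one.

5-ethyloctan-3-one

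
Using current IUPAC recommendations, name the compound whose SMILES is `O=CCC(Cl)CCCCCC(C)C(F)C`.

The longest chain bearing the –CHO group is 11 carbons long (undecane).
The highest-priority functional group is an aldehyde (terminal –CHO), so the name ends in -al.
Choose the numbering such that the aldehyde carbon is C-1 by definition.
This places a chloro group at C-3; a fluoro group at C-10; a methyl group at C-9.
Prefixes are listed alphabetically: chloro, fluoro, methyl.
Putting it together: 3-chloro-10-fluoro-9-methylundecanal.

3-chloro-10-fluoro-9-methylundecanal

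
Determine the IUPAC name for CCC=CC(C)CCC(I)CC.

8-iodo-5-methyldec-3-ene

The longest carbon chain that includes the multiple bond has 10 carbons, so the parent hydride is decane.
A C=C double bond in the chain gives the infix -ene-.
Choose the numbering such that numbering from this end puts the double bond at C-3 rather than C-7.
This places the double bond between C-3 and C-4; an iodo group at C-8; a methyl group at C-5.
Substituent prefixes are cited in alphabetical order (multiplying prefixes like di-/tri- are ignored for ordering).
Putting it together: 8-iodo-5-methyldec-3-ene.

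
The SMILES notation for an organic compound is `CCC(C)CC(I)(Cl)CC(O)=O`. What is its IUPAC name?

Counting along the main chain through the –COOH group gives 7 carbons: the parent is heptane.
The highest-priority functional group is a carboxylic acid (terminal –COOH), so the name ends in -oic acid.
Choose the numbering such that the carboxylic acid carbon is C-1 by definition.
That gives a chloro group at C-3; an iodo group at C-3; a methyl group at C-5.
The substituents are ordered alphabetically, ignoring any di-/tri- multipliers.
Putting it together: 3-chloro-3-iodo-5-methylheptanoic acid.

3-chloro-3-iodo-5-methylheptanoic acid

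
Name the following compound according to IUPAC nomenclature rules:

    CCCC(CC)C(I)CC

4-ethyl-3-iodoheptane

The longest continuous carbon chain has 7 atoms, so the parent hydride is heptane.
Number the chain so that the substituent locant set {3,4} is lower than {4,5} at the first point of difference.
This places an ethyl group at C-4; an iodo group at C-3.
Substituent prefixes are cited in alphabetical order (multiplying prefixes like di-/tri- are ignored for ordering).
Putting it together: 4-ethyl-3-iodoheptane.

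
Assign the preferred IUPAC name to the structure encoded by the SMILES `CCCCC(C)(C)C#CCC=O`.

Counting along the main chain through the –CHO group and the multiple bond gives 9 carbons: the parent is nonane.
The highest-priority functional group is an aldehyde (terminal –CHO), so the name ends in -al.
The chain contains a C≡C triple bond, so the unsaturation ending is -yne.
The numbering direction is chosen so that the aldehyde carbon is C-1 by definition.
That gives the triple bond between C-3 and C-4; two methyl groups at C-5.
Assembling the pieces gives 5,5-dimethylnon-3-ynal.

5,5-dimethylnon-3-ynal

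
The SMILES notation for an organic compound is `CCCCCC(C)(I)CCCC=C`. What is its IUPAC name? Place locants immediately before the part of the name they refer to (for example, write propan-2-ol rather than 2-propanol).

6-iodo-6-methylundec-1-ene

The longest chain bearing the multiple bond is 11 carbons long (undecane).
A C=C double bond in the chain gives the infix -ene-.
The numbering direction is chosen so that numbering from this end puts the double bond at C-1 rather than C-10.
That gives the double bond between C-1 and C-2; an iodo group at C-6; a methyl group at C-6.
Prefixes are listed alphabetically: iodo, methyl.
Putting it together: 6-iodo-6-methylundec-1-ene.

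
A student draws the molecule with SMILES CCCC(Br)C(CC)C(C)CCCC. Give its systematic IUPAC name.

The longest carbon chain is 10 atoms: the parent is decane.
Choose the numbering such that the substituent locant set {4,5,6} is lower than {5,6,7} at the first point of difference.
This places a bromo group at C-4; an ethyl group at C-5; a methyl group at C-6.
Substituent prefixes are cited in alphabetical order (multiplying prefixes like di-/tri- are ignored for ordering).
Putting it together: 4-bromo-5-ethyl-6-methyldecane.

4-bromo-5-ethyl-6-methyldecane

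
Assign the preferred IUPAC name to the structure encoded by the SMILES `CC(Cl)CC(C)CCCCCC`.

The longest continuous carbon chain has 10 atoms, so the parent hydride is decane.
Number the chain so that the substituent locant set {2,4} is lower than {7,9} at the first point of difference.
This places a chloro group at C-2; a methyl group at C-4.
Prefixes are listed alphabetically: chloro, methyl.
Putting it together: 2-chloro-4-methyldecane.

2-chloro-4-methyldecane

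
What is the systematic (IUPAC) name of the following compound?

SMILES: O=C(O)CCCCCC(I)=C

The longest carbon chain that includes the –COOH group and the multiple bond has 8 carbons, so the parent hydride is octane.
The highest-priority functional group is a carboxylic acid (terminal –COOH), so the name ends in -oic acid.
The chain contains a C=C double bond, so the unsaturation ending is -ene.
The numbering direction is chosen so that the carboxylic acid carbon is C-1 by definition.
This places the double bond between C-7 and C-8; an iodo group at C-7.
Assembling the pieces gives 7-iodooct-7-enoic acid.

7-iodooct-7-enoic acid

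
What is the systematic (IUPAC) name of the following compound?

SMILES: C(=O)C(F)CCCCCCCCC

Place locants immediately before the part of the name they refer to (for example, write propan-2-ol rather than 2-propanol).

2-fluoroundecanal

The longest carbon chain that includes the –CHO group has 11 carbons, so the parent hydride is undecane.
The highest-priority functional group is an aldehyde (terminal –CHO), so the name ends in -al.
The numbering direction is chosen so that the aldehyde carbon is C-1 by definition.
With this numbering: a fluoro group at C-2.
Putting it together: 2-fluoroundecanal.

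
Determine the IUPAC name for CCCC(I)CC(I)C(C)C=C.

The longest carbon chain that includes the multiple bond has 9 carbons, so the parent hydride is nonane.
There is one C=C double bond, indicated by the ending -ene.
Number the chain so that numbering from this end puts the double bond at C-1 rather than C-8.
This places the double bond between C-1 and C-2; iodo groups at C-4 and C-6; a methyl group at C-3.
Substituent prefixes are cited in alphabetical order (multiplying prefixes like di-/tri- are ignored for ordering).
Assembling the pieces gives 4,6-diiodo-3-methylnon-1-ene.

4,6-diiodo-3-methylnon-1-ene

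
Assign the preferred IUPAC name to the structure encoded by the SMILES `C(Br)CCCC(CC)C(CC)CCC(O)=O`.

9-bromo-4,5-diethylnonanoic acid

The longest carbon chain that includes the –COOH group has 9 carbons, so the parent hydride is nonane.
The highest-priority functional group is a carboxylic acid (terminal –COOH), so the name ends in -oic acid.
Choose the numbering such that the carboxylic acid carbon is C-1 by definition.
With this numbering: a bromo group at C-9; ethyl groups at C-4 and C-5.
Prefixes are listed alphabetically: bromo, ethyl.
Putting it together: 9-bromo-4,5-diethylnonanoic acid.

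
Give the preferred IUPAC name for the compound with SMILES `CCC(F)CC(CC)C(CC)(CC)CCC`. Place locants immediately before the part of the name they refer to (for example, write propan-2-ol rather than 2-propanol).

5,6,6-triethyl-3-fluorononane

The longest carbon chain is 9 atoms: the parent is nonane.
Number the chain so that the substituent locant set {3,5,6,6} is lower than {4,4,5,7} at the first point of difference.
This places ethyl groups at C-5 and C-6 (×2); a fluoro group at C-3.
The substituents are ordered alphabetically, ignoring any di-/tri- multipliers.
The name is 5,6,6-triethyl-3-fluorononane.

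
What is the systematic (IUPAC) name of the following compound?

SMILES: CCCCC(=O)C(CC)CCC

The longest chain bearing the carbonyl is 9 carbons long (nonane).
The highest-priority functional group is a ketone (C=O on an internal carbon), so the name ends in -one.
Choose the numbering such that the substituent locant set {4} is lower than {6} at the first point of difference.
That gives the carbonyl at C-5; an ethyl group at C-4.
The name is 4-ethylnonan-5-one.

4-ethylnonan-5-one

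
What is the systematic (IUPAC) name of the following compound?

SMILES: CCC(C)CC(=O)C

4-methylhexan-2-one

Counting along the main chain through the carbonyl gives 6 carbons: the parent is hexane.
The highest-priority functional group is a ketone (C=O on an internal carbon), so the name ends in -one.
The numbering direction is chosen so that numbering from this end puts the carbonyl group at C-2 rather than C-5.
This places the carbonyl at C-2; a methyl group at C-4.
Putting it together: 4-methylhexan-2-one.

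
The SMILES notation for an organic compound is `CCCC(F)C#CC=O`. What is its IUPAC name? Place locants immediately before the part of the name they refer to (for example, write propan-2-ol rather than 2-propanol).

4-fluorohept-2-ynal

The longest carbon chain that includes the –CHO group and the multiple bond has 7 carbons, so the parent hydride is heptane.
The principal characteristic group is an aldehyde (terminal –CHO), named with the suffix -al.
The chain contains a C≡C triple bond, so the unsaturation ending is -yne.
Number the chain so that the aldehyde carbon is C-1 by definition.
This places the triple bond between C-2 and C-3; a fluoro group at C-4.
Assembling the pieces gives 4-fluorohept-2-ynal.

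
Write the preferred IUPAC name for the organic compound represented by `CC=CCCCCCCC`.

Counting along the main chain through the multiple bond gives 10 carbons: the parent is decane.
The chain contains a C=C double bond, so the unsaturation ending is -ene.
Choose the numbering such that numbering from this end puts the double bond at C-2 rather than C-8.
This places the double bond between C-2 and C-3.
Putting it together: dec-2-ene.

dec-2-ene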